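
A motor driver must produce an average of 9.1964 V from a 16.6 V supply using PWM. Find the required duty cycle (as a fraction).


D = V_avg/V_supply = 9.1964/16.6 = 0.5540

0.5540


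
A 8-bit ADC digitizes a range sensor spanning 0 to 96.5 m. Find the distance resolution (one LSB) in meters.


res = range / 2^n = 96.5/2^8 = 96.5/256 = 0.3770

0.3770 m


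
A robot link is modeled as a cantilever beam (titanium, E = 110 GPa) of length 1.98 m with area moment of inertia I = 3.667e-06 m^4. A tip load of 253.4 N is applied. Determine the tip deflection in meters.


delta = F*L^3/(3*E*I) = 253.4*1.98^3/(3*1.100e+11*3.667e-06)
      = 1966.9901328/1210110 = 0.0016

0.0016 m


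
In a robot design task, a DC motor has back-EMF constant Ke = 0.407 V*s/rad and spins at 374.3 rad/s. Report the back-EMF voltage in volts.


V_emf = Ke * omega = 0.407*374.3 = 152.3401

152.3401 V


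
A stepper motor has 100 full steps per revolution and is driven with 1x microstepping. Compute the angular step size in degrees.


step = 360/(100*1) = 360/100 = 3.6000

3.6000 degrees


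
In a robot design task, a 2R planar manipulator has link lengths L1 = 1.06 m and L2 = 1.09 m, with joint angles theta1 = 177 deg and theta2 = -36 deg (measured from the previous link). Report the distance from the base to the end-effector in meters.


x = L1*cos(th1) + L2*cos(th1+th2) = -1.905636
y = L1*sin(th1) + L2*sin(th1+th2) = 0.741435
d = sqrt(x^2 + y^2) = sqrt(3.631449 + 0.549726) = 2.0448

2.0448 m


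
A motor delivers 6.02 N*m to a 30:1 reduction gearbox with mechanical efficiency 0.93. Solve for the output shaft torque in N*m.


tau_out = tau_in * N * eta = 6.02 * 30 * 0.93 = 167.9580

167.9580 N*m


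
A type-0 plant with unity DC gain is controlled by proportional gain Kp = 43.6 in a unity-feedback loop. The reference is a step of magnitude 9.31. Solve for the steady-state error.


e_ss = R/(1 + Kp) = 9.31/(1 + 43.6) = 9.31/44.6000 = 0.2087

0.2087


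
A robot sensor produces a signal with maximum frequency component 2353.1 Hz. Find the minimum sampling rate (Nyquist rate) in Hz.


f_s,min = 2*f_max = 2*2353.1 = 4706.2000

4706.2000 Hz


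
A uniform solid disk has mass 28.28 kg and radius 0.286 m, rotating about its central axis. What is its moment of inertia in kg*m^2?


I = (1/2)*m*R^2 = 0.5*28.28*0.286^2 = 1.1566

1.1566 kg*m^2


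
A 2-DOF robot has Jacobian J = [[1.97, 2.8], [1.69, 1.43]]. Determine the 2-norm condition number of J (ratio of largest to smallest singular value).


JJ^T eigenvalues: trace(JJ^T) = 16.6219, det(JJ^T) = det(J)^2 = 3.66684201
s_max^2 = (16.6219 + sqrt(261.62019157))/2 = 16.39828874
s_min^2 = (16.6219 - sqrt(261.62019157))/2 = 0.22361126
kappa = s_max/s_min = sqrt(16.39828874/0.22361126) = 8.5635

8.5635


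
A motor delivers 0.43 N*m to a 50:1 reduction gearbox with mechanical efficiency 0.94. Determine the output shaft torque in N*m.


tau_out = tau_in * N * eta = 0.43 * 50 * 0.94 = 20.2100

20.2100 N*m


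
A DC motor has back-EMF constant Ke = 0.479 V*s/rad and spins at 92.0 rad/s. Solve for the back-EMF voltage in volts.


V_emf = Ke * omega = 0.479*92.0 = 44.0680

44.0680 V


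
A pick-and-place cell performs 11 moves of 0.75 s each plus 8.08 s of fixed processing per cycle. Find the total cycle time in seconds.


T = 11*0.75 + 8.08 = 16.3300

16.3300 s


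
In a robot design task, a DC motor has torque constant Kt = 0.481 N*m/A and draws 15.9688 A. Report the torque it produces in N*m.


tau = Kt * I = 0.481*15.9688 = 7.6810

7.6810 N*m


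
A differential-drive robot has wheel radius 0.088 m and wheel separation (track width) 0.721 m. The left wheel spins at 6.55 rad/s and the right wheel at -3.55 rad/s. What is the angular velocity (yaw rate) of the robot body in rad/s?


omega = r*(wR - wL)/L = 0.088*(-3.55 - (6.55))/0.721 = -1.2327

-1.2327 rad/s


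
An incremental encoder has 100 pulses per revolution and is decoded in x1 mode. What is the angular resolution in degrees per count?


resolution = 360 / (PPR * 1) = 360 / 100 = 3.6000

3.6000 degrees


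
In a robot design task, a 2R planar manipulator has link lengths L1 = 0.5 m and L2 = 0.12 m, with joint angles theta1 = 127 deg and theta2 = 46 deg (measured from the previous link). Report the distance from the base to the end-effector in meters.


x = L1*cos(th1) + L2*cos(th1+th2) = -0.420013
y = L1*sin(th1) + L2*sin(th1+th2) = 0.413942
d = sqrt(x^2 + y^2) = sqrt(0.176411 + 0.171348) = 0.5897

0.5897 m


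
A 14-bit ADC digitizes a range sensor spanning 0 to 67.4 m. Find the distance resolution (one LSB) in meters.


res = range / 2^n = 67.4/2^14 = 67.4/16384 = 0.0041

0.0041 m


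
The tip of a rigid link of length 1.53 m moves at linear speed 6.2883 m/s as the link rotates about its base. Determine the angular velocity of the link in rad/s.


omega = v / L = 6.2883 / 1.53 = 4.1100

4.1100 rad/s


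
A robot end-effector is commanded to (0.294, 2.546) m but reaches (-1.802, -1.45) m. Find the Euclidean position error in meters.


dx = -1.802 - (0.294) = -2.0960, dy = -1.45 - (2.546) = -3.9960
err = sqrt(4.393216 + 15.968016) = 4.5123

4.5123 m


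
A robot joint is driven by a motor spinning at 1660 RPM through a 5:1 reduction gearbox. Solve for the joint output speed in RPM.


omega_joint = omega_motor / N = 1660 / 5 = 332.0000

332.0000 RPM


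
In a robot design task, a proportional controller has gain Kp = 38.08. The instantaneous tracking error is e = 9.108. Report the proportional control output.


u_P = Kp * e = 38.08 * 9.108 = 346.8326

346.8326


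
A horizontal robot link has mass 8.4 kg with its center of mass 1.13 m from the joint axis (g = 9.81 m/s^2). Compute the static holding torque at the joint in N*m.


tau = m*g*L = 8.4 * 9.81 * 1.13 = 93.1165

93.1165 N*m


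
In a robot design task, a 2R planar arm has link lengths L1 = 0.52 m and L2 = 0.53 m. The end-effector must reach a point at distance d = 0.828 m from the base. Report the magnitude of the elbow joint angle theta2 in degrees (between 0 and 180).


cos(th2) = (d^2 - L1^2 - L2^2)/(2*L1*L2) = (0.828^2 - 0.52^2 - 0.53^2)/(2*0.52*0.53) = 0.24362119
th2 = acos(0.24362119) = 75.8996 deg

75.8996 degrees


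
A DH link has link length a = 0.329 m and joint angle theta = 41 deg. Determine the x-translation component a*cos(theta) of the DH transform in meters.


a*cos(theta) = 0.329*cos(41 deg) = 0.2483

0.2483 m


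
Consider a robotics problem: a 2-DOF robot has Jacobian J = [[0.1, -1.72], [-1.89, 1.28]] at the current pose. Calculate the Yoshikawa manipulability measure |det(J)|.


det(J) = 0.1*1.28 - (-1.72)*(-1.89) = -3.1228
|det(J)| = 3.1228

3.1228


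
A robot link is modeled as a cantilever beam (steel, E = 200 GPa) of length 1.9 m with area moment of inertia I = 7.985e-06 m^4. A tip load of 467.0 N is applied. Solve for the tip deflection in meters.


delta = F*L^3/(3*E*I) = 467.0*1.9^3/(3*2.000e+11*7.985e-06)
      = 3203.153/4791000 = 6.6858e-04

6.6858e-04 m


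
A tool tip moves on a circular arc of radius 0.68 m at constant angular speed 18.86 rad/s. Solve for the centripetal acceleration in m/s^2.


a_c = omega^2 * r = 18.86^2 * 0.68 = 241.8757

241.8757 m/s^2


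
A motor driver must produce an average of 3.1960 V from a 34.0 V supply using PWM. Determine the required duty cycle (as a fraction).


D = V_avg/V_supply = 3.1960/34.0 = 0.0940

0.0940


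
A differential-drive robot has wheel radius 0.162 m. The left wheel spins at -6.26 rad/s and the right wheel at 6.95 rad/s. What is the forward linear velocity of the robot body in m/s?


v = r*(wR + wL)/2 = 0.162*(6.95 + -6.26)/2 = 0.0559

0.0559 m/s


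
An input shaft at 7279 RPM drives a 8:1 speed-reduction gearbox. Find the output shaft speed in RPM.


omega_out = omega_in / N = 7279 / 8 = 909.8750

909.8750 RPM


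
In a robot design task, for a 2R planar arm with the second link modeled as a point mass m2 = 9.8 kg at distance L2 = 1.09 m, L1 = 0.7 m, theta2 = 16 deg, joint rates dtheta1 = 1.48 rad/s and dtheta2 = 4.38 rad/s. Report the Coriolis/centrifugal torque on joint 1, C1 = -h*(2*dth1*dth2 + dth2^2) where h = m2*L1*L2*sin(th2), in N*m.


h = m2*L1*L2*sin(th2) = 9.8*0.7*1.09*sin(16 deg) = 2.061051
C1 = -h*(2*1.48*4.38 + 4.38^2) = -2.061051*32.1492 = -66.2611

-66.2611 N*m


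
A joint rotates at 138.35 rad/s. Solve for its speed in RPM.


RPM = 138.35 * 60/(2*pi) = 1321.1452

1321.1452 RPM


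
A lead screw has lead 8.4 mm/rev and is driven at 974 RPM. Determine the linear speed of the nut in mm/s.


v = lead * (RPM/60) = 8.4*974/60 = 136.3600

136.3600 mm/s


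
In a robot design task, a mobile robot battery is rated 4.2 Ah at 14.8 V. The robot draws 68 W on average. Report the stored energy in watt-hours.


E = capacity * V = 4.2*14.8 = 62.1600

62.1600 Wh


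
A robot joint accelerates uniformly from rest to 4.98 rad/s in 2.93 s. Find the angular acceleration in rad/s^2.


alpha = delta_omega / t = 4.98 / 2.93 = 1.6997

1.6997 rad/s^2


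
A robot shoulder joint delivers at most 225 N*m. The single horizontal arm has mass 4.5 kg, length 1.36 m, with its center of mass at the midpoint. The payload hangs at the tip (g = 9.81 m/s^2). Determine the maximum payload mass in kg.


tau_arm = m_arm*g*(L/2) = 4.5*9.81*1.36/2 = 30.0186 N*m
tau_payload = tau_max - tau_arm = 225 - 30.0186 = 194.9814
m_payload = tau_payload / (g*L) = 194.9814 / (9.81*1.36) = 14.6145

14.6145 kg


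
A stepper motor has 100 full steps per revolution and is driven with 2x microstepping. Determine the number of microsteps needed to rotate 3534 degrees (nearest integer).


step_size = 360/(100*2) = 360/200 = 1.800000 deg
n = 3534/(360/200) = 3534*200/360 = 1963.3333 -> 1963

1963 steps


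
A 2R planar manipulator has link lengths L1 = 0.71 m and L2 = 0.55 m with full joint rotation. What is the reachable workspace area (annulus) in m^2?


r_max = L1 + L2 = 1.2600, r_min = |L1 - L2| = 0.1600
A = pi*(r_max^2 - r_min^2) = pi*(1.5876 - 0.0256) = 4.9072

4.9072 m^2


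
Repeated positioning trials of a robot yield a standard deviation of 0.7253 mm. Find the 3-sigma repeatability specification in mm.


repeatability = 3*sigma = 3*0.7253 = 2.1759

2.1759 mm


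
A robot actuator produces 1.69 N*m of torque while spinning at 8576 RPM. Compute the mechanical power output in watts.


omega = 8576 * 2*pi/60 = 898.076620 rad/s
P = tau * omega = 1.69 * 898.076620 = 1517.7495

1517.7495 W


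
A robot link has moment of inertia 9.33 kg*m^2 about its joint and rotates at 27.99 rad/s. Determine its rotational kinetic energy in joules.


KE = (1/2)*I*omega^2 = 0.5*9.33*27.99^2 = 3654.7481

3654.7481 J


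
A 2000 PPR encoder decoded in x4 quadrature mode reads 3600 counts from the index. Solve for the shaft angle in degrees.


angle = counts * 360 / (PPR*4) = 3600 * 360 / 8000 = 162.0000

162.0000 degrees


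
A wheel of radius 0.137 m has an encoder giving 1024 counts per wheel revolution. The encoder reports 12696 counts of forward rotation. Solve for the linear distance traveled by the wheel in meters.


revs = 12696/1024 = 12.398438
d = revs * 2*pi*r = 12.398438 * 2*pi*0.137 = 10.6725

10.6725 m


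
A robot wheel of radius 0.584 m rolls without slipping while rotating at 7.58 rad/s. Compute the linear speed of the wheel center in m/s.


v = omega * r = 7.58 * 0.584 = 4.4267

4.4267 m/s


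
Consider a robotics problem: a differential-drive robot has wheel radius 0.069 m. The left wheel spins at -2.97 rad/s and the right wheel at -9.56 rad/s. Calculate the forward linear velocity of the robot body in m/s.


v = r*(wR + wL)/2 = 0.069*(-9.56 + -2.97)/2 = -0.4323

-0.4323 m/s


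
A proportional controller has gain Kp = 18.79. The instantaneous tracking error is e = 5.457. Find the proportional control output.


u_P = Kp * e = 18.79 * 5.457 = 102.5370

102.5370


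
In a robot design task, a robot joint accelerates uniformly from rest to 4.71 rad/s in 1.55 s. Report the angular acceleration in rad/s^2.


alpha = delta_omega / t = 4.71 / 1.55 = 3.0387

3.0387 rad/s^2


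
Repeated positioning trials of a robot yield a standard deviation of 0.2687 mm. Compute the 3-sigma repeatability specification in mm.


repeatability = 3*sigma = 3*0.2687 = 0.8061

0.8061 mm


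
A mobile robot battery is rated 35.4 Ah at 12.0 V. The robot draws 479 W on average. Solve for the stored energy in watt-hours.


E = capacity * V = 35.4*12.0 = 424.8000

424.8000 Wh


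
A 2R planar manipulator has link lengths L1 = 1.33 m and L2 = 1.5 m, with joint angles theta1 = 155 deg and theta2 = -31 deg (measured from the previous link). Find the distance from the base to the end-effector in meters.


x = L1*cos(th1) + L2*cos(th1+th2) = -2.044179
y = L1*sin(th1) + L2*sin(th1+th2) = 1.805639
d = sqrt(x^2 + y^2) = sqrt(4.178668 + 3.260332) = 2.7275

2.7275 m


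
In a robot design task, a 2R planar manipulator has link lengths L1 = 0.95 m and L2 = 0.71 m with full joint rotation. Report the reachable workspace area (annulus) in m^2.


r_max = L1 + L2 = 1.6600, r_min = |L1 - L2| = 0.2400
A = pi*(r_max^2 - r_min^2) = pi*(2.7556 - 0.0576) = 8.4760

8.4760 m^2


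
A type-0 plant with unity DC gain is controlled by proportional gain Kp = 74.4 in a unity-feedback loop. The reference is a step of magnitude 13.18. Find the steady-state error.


e_ss = R/(1 + Kp) = 13.18/(1 + 74.4) = 13.18/75.4000 = 0.1748

0.1748


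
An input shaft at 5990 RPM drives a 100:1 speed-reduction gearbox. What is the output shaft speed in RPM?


omega_out = omega_in / N = 5990 / 100 = 59.9000

59.9000 RPM


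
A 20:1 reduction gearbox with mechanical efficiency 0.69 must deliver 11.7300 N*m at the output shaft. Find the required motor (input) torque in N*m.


tau_in = tau_out / (N * eta) = 11.7300 / (20 * 0.69) = 0.8500

0.8500 N*m


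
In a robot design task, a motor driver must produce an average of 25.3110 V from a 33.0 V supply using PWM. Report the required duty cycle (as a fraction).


D = V_avg/V_supply = 25.3110/33.0 = 0.7670

0.7670


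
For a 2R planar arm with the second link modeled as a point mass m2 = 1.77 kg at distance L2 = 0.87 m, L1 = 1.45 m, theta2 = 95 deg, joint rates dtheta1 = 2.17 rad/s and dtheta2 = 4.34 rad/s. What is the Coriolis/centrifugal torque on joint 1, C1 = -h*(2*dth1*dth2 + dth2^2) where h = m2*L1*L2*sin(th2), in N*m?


h = m2*L1*L2*sin(th2) = 1.77*1.45*0.87*sin(95 deg) = 2.224358
C1 = -h*(2*2.17*4.34 + 4.34^2) = -2.224358*37.6712 = -83.7942

-83.7942 N*m


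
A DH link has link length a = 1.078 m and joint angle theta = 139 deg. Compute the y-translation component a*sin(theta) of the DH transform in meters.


a*sin(theta) = 1.078*sin(139 deg) = 0.7072

0.7072 m


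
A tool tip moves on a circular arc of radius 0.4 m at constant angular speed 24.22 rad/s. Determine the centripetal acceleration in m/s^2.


a_c = omega^2 * r = 24.22^2 * 0.4 = 234.6434

234.6434 m/s^2


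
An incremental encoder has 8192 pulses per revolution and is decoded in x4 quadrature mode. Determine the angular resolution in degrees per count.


resolution = 360 / (PPR * 4) = 360 / 32768 = 0.0110

0.0110 degrees


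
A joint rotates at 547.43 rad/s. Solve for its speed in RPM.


RPM = 547.43 * 60/(2*pi) = 5227.5714

5227.5714 RPM


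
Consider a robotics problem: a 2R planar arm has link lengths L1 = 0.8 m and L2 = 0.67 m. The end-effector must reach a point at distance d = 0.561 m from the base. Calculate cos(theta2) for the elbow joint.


cos(th2) = (d^2 - L1^2 - L2^2)/(2*L1*L2) = (0.561^2 - 0.8^2 - 0.67^2)/(2*0.8*0.67) = -0.7222

-0.7222


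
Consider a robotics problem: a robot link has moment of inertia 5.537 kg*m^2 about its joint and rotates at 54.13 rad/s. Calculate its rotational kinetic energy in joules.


KE = (1/2)*I*omega^2 = 0.5*5.537*54.13^2 = 8111.8625

8111.8625 J


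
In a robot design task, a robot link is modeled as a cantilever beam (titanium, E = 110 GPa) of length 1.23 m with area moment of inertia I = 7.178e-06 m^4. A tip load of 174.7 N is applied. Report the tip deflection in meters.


delta = F*L^3/(3*E*I) = 174.7*1.23^3/(3*1.100e+11*7.178e-06)
      = 325.0934649/2368740 = 1.3724e-04

1.3724e-04 m


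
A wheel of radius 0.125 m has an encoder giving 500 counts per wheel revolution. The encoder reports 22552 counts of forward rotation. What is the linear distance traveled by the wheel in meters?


revs = 22552/500 = 45.104000
d = revs * 2*pi*r = 45.104000 * 2*pi*0.125 = 35.4246

35.4246 m


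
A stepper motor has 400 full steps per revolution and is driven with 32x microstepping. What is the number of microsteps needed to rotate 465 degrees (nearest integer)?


step_size = 360/(400*32) = 360/12800 = 0.028125 deg
n = 465/(360/12800) = 465*12800/360 = 16533.3333 -> 16533

16533 steps


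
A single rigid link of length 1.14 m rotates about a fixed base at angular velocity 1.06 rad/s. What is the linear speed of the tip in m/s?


v = L*omega = 1.14 * 1.06 = 1.2084

1.2084 m/s


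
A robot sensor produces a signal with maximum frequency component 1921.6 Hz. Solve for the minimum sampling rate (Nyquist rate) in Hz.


f_s,min = 2*f_max = 2*1921.6 = 3843.2000

3843.2000 Hz


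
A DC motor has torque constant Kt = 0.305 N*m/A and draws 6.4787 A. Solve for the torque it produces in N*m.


tau = Kt * I = 0.305*6.4787 = 1.9760

1.9760 N*m


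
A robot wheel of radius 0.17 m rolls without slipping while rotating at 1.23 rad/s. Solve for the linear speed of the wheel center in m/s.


v = omega * r = 1.23 * 0.17 = 0.2091

0.2091 m/s


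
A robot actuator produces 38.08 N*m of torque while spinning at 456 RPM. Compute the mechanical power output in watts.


omega = 456 * 2*pi/60 = 47.752208 rad/s
P = tau * omega = 38.08 * 47.752208 = 1818.4041

1818.4041 W


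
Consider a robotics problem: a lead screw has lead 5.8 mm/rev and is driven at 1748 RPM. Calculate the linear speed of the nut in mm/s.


v = lead * (RPM/60) = 5.8*1748/60 = 168.9733

168.9733 mm/s


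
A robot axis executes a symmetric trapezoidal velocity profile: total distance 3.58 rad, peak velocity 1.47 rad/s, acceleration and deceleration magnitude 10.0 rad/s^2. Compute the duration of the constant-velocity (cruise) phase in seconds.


t_acc = v/a = 0.147000 s, d_acc = v^2/(2a) = 0.108045 rad each
d_cruise = 3.58 - 2*0.108045 = 3.363910 rad
t_cruise = d_cruise/v = 3.363910/1.47 = 2.2884

2.2884 s


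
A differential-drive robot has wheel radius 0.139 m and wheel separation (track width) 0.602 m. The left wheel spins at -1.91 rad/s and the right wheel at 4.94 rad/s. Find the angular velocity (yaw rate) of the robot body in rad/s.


omega = r*(wR - wL)/L = 0.139*(4.94 - (-1.91))/0.602 = 1.5816

1.5816 rad/s


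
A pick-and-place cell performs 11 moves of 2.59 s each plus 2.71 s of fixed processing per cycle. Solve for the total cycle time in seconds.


T = 11*2.59 + 2.71 = 31.2000

31.2000 s


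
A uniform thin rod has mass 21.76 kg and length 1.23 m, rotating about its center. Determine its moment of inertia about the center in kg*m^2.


I = (1/12)*m*L^2 = (1/12)*21.76*1.23^2 = 2.7434

2.7434 kg*m^2


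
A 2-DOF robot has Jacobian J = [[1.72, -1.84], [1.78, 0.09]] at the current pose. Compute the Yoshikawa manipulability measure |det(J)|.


det(J) = 1.72*0.09 - (-1.84)*(1.78) = 3.4300
|det(J)| = 3.4300

3.4300


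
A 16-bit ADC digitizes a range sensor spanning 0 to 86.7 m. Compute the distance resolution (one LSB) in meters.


res = range / 2^n = 86.7/2^16 = 86.7/65536 = 0.0013

0.0013 m


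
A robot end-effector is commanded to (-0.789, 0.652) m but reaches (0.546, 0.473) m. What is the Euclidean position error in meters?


dx = 0.546 - (-0.789) = 1.3350, dy = 0.473 - (0.652) = -0.1790
err = sqrt(1.782225 + 0.032041) = 1.3469

1.3469 m


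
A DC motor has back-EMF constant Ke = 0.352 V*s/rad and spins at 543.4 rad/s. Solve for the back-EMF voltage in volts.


V_emf = Ke * omega = 0.352*543.4 = 191.2768

191.2768 V


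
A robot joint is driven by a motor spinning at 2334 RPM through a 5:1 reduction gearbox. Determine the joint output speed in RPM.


omega_joint = omega_motor / N = 2334 / 5 = 466.8000

466.8000 RPM


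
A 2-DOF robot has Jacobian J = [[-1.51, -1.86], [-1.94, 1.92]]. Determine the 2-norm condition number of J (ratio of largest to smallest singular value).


JJ^T eigenvalues: trace(JJ^T) = 13.1897, det(JJ^T) = det(J)^2 = 42.34885776
s_max^2 = (13.1897 + sqrt(4.57275505))/2 = 7.66405006
s_min^2 = (13.1897 - sqrt(4.57275505))/2 = 5.52564994
kappa = s_max/s_min = sqrt(7.66405006/5.52564994) = 1.1777

1.1777


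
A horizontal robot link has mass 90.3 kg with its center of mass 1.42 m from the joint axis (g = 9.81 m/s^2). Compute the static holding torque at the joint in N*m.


tau = m*g*L = 90.3 * 9.81 * 1.42 = 1257.8971

1257.8971 N*m


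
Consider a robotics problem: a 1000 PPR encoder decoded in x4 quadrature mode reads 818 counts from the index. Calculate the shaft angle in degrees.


angle = counts * 360 / (PPR*4) = 818 * 360 / 4000 = 73.6200

73.6200 degrees


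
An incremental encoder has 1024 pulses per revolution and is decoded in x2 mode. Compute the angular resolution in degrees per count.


resolution = 360 / (PPR * 2) = 360 / 2048 = 0.1758

0.1758 degrees


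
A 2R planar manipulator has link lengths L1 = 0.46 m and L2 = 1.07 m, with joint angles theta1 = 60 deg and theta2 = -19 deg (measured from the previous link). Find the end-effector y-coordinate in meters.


y = L1*sin(th1) + L2*sin(th1+th2) = 0.46*sin(60 deg) + 1.07*sin(41 deg) = 1.1004

1.1004 m


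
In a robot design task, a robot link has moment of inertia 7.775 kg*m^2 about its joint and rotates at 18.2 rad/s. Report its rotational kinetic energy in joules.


KE = (1/2)*I*omega^2 = 0.5*7.775*18.2^2 = 1287.6955

1287.6955 J


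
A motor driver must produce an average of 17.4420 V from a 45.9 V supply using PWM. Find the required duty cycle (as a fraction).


D = V_avg/V_supply = 17.4420/45.9 = 0.3800

0.3800


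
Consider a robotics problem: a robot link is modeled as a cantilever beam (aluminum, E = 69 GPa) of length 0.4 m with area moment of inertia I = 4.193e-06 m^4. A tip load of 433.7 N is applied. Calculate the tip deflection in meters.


delta = F*L^3/(3*E*I) = 433.7*0.4^3/(3*6.900e+10*4.193e-06)
      = 27.7568/867951 = 3.1980e-05

3.1980e-05 m


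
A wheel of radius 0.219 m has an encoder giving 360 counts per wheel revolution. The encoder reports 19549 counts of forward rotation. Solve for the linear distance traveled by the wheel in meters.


revs = 19549/360 = 54.302778
d = revs * 2*pi*r = 54.302778 * 2*pi*0.219 = 74.7216

74.7216 m


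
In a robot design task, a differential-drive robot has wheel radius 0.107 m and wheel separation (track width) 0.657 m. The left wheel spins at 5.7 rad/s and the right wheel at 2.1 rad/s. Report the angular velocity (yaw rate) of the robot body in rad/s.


omega = r*(wR - wL)/L = 0.107*(2.1 - (5.7))/0.657 = -0.5863

-0.5863 rad/s


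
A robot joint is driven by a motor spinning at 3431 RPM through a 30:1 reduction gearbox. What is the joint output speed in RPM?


omega_joint = omega_motor / N = 3431 / 30 = 114.3667

114.3667 RPM


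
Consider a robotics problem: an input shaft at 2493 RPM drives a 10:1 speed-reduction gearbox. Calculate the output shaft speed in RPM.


omega_out = omega_in / N = 2493 / 10 = 249.3000

249.3000 RPM


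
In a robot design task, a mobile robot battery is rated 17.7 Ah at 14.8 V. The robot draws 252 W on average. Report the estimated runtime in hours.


E = 17.7*14.8 = 261.9600 Wh
t = E/P = 261.9600/252 = 1.0395

1.0395 hours


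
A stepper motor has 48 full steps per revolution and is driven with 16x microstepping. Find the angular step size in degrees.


step = 360/(48*16) = 360/768 = 0.4688

0.4688 degrees


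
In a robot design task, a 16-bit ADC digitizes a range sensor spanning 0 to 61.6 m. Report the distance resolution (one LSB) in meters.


res = range / 2^n = 61.6/2^16 = 61.6/65536 = 9.3994e-04

9.3994e-04 m


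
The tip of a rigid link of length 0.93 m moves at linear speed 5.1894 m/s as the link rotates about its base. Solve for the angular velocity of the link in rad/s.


omega = v / L = 5.1894 / 0.93 = 5.5800

5.5800 rad/s


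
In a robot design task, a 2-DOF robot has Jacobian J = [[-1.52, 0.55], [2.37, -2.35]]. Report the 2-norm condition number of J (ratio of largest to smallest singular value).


JJ^T eigenvalues: trace(JJ^T) = 13.7523, det(JJ^T) = det(J)^2 = 5.14609225
s_max^2 = (13.7523 + sqrt(168.54138629))/2 = 13.36732451
s_min^2 = (13.7523 - sqrt(168.54138629))/2 = 0.38497549
kappa = s_max/s_min = sqrt(13.36732451/0.38497549) = 5.8926

5.8926


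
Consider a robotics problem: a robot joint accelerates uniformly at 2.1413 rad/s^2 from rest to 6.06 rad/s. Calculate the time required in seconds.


t = delta_omega / alpha = 6.06 / 2.1413 = 2.8301

2.8301 s


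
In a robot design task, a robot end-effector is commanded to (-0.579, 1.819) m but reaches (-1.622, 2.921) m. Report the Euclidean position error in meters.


dx = -1.622 - (-0.579) = -1.0430, dy = 2.921 - (1.819) = 1.1020
err = sqrt(1.087849 + 1.214404) = 1.5173

1.5173 m


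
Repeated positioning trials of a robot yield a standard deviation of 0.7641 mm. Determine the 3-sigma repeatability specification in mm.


repeatability = 3*sigma = 3*0.7641 = 2.2923

2.2923 mm


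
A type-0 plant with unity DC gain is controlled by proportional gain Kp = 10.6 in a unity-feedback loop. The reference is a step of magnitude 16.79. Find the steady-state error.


e_ss = R/(1 + Kp) = 16.79/(1 + 10.6) = 16.79/11.6000 = 1.4474

1.4474


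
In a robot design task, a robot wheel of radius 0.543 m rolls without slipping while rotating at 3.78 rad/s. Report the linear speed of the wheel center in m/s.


v = omega * r = 3.78 * 0.543 = 2.0525

2.0525 m/s


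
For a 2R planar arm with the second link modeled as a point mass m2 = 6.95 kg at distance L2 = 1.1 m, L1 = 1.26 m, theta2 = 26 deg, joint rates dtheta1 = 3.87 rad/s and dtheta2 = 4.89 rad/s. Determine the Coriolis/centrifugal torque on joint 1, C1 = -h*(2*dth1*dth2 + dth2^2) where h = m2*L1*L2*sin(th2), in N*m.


h = m2*L1*L2*sin(th2) = 6.95*1.26*1.1*sin(26 deg) = 4.222698
C1 = -h*(2*3.87*4.89 + 4.89^2) = -4.222698*61.7607 = -260.7968

-260.7968 N*m


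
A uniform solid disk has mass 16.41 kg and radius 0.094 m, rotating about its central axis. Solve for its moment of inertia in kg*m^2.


I = (1/2)*m*R^2 = 0.5*16.41*0.094^2 = 0.0725

0.0725 kg*m^2


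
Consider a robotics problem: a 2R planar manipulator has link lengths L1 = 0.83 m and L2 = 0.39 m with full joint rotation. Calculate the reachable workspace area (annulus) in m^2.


r_max = L1 + L2 = 1.2200, r_min = |L1 - L2| = 0.4400
A = pi*(r_max^2 - r_min^2) = pi*(1.4884 - 0.1936) = 4.0677

4.0677 m^2


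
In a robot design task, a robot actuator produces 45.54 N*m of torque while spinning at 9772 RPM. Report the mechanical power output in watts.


omega = 9772 * 2*pi/60 = 1023.321447 rad/s
P = tau * omega = 45.54 * 1023.321447 = 46602.0587

46602.0587 W


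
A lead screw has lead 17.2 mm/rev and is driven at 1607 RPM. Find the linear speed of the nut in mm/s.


v = lead * (RPM/60) = 17.2*1607/60 = 460.6733

460.6733 mm/s


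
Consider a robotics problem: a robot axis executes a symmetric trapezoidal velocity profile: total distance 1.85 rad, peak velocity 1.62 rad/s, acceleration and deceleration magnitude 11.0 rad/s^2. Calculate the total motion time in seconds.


t_acc = v/a = 1.62/11.0 = 0.147273 s
d_acc = v^2/(2a) = 0.119291 rad (each ramp)
d_cruise = 1.85 - 2*0.119291 = 1.611418 rad
t_cruise = 1.611418/1.62 = 0.994702 s
t_total = 2*0.147273 + 0.994702 = 1.2892

1.2892 s


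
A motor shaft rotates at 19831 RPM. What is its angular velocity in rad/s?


omega = 19831 * 2*pi/60 = 2076.6975

2076.6975 rad/s


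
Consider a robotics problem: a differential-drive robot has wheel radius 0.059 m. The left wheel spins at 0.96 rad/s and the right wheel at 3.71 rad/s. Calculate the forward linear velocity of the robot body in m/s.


v = r*(wR + wL)/2 = 0.059*(3.71 + 0.96)/2 = 0.1378

0.1378 m/s


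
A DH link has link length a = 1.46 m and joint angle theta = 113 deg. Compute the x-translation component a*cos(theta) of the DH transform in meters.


a*cos(theta) = 1.46*cos(113 deg) = -0.5705

-0.5705 m


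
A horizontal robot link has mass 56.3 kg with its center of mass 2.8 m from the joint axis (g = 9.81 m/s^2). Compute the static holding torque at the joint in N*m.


tau = m*g*L = 56.3 * 9.81 * 2.8 = 1546.4484

1546.4484 N*m


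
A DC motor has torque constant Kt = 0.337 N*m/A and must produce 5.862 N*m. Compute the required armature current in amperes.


I = tau / Kt = 5.862/0.337 = 17.3947

17.3947 A


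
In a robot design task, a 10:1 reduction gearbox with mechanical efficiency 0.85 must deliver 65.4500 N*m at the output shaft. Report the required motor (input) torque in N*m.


tau_in = tau_out / (N * eta) = 65.4500 / (10 * 0.85) = 7.7000

7.7000 N*m


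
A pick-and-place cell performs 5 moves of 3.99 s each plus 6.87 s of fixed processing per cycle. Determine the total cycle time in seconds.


T = 5*3.99 + 6.87 = 26.8200

26.8200 s


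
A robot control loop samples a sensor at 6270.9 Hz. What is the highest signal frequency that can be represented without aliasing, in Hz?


f_max = f_s/2 = 6270.9/2 = 3135.4500

3135.4500 Hz


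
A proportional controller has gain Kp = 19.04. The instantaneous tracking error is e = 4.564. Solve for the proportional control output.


u_P = Kp * e = 19.04 * 4.564 = 86.8986

86.8986


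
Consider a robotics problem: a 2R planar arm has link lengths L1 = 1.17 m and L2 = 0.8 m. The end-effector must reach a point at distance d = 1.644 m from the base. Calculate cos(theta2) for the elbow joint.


cos(th2) = (d^2 - L1^2 - L2^2)/(2*L1*L2) = (1.644^2 - 1.17^2 - 0.8^2)/(2*1.17*0.8) = 0.3706

0.3706


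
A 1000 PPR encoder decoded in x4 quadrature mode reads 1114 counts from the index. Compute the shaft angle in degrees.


angle = counts * 360 / (PPR*4) = 1114 * 360 / 4000 = 100.2600

100.2600 degrees


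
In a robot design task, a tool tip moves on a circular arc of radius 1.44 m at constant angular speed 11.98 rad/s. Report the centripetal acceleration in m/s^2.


a_c = omega^2 * r = 11.98^2 * 1.44 = 206.6694

206.6694 m/s^2


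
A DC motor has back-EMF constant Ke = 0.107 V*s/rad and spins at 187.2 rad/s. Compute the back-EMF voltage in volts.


V_emf = Ke * omega = 0.107*187.2 = 20.0304

20.0304 V


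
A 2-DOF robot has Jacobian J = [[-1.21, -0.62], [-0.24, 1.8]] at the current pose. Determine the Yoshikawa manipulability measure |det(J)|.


det(J) = -1.21*1.8 - (-0.62)*(-0.24) = -2.3268
|det(J)| = 2.3268

2.3268


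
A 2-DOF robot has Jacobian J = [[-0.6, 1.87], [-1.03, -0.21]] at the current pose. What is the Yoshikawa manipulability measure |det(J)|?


det(J) = -0.6*-0.21 - (1.87)*(-1.03) = 2.0521
|det(J)| = 2.0521

2.0521


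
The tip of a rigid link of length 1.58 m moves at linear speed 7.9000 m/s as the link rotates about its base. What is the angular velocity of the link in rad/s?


omega = v / L = 7.9000 / 1.58 = 5.0000

5.0000 rad/s


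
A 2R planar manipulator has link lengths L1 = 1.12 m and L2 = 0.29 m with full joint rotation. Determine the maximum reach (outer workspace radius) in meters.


r_max = L1 + L2 = 1.12 + 0.29 = 1.4100

1.4100 m


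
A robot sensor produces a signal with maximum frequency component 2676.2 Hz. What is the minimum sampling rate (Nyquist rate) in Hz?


f_s,min = 2*f_max = 2*2676.2 = 5352.4000

5352.4000 Hz


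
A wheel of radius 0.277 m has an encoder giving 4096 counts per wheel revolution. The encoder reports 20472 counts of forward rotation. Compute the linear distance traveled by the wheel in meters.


revs = 20472/4096 = 4.998047
d = revs * 2*pi*r = 4.998047 * 2*pi*0.277 = 8.6988

8.6988 m


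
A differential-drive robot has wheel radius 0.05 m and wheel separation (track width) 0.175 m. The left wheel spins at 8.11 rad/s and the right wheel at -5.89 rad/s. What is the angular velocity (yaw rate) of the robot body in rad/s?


omega = r*(wR - wL)/L = 0.05*(-5.89 - (8.11))/0.175 = -4.0000

-4.0000 rad/s


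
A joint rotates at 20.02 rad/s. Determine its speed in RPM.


RPM = 20.02 * 60/(2*pi) = 191.1769

191.1769 RPM


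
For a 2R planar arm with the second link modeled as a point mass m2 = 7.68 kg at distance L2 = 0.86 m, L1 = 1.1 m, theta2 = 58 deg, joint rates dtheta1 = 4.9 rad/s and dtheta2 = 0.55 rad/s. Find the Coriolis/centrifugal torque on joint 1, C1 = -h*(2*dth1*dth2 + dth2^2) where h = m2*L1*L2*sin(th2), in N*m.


h = m2*L1*L2*sin(th2) = 7.68*1.1*0.86*sin(58 deg) = 6.161307
C1 = -h*(2*4.9*0.55 + 0.55^2) = -6.161307*5.6925 = -35.0732

-35.0732 N*m


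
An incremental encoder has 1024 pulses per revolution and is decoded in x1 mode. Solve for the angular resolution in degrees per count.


resolution = 360 / (PPR * 1) = 360 / 1024 = 0.3516

0.3516 degrees


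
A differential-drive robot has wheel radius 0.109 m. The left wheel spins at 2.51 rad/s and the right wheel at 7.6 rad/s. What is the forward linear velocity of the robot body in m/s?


v = r*(wR + wL)/2 = 0.109*(7.6 + 2.51)/2 = 0.5510

0.5510 m/s


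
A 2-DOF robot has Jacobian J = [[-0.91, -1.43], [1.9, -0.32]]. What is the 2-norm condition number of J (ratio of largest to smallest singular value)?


JJ^T eigenvalues: trace(JJ^T) = 6.5854, det(JJ^T) = det(J)^2 = 9.04926724
s_max^2 = (6.5854 + sqrt(7.17042420))/2 = 4.63158239
s_min^2 = (6.5854 - sqrt(7.17042420))/2 = 1.95381761
kappa = s_max/s_min = sqrt(4.63158239/1.95381761) = 1.5397

1.5397


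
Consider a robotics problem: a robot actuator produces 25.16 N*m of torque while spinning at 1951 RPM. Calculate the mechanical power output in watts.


omega = 1951 * 2*pi/60 = 204.308242 rad/s
P = tau * omega = 25.16 * 204.308242 = 5140.3954

5140.3954 W


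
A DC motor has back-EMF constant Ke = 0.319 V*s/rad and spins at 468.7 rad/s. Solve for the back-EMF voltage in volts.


V_emf = Ke * omega = 0.319*468.7 = 149.5153

149.5153 V


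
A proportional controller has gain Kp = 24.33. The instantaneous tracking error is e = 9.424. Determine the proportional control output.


u_P = Kp * e = 24.33 * 9.424 = 229.2859

229.2859


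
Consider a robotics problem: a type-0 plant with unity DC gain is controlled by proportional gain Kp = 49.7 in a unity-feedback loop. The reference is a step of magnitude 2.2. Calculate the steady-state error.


e_ss = R/(1 + Kp) = 2.2/(1 + 49.7) = 2.2/50.7000 = 0.0434

0.0434


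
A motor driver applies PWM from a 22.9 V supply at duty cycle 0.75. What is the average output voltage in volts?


V_avg = V_supply * D = 22.9*0.75 = 17.1750

17.1750 V


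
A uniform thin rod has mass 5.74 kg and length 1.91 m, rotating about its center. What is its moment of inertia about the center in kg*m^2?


I = (1/12)*m*L^2 = (1/12)*5.74*1.91^2 = 1.7450

1.7450 kg*m^2


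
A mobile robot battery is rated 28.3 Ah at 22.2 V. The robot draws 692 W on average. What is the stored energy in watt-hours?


E = capacity * V = 28.3*22.2 = 628.2600

628.2600 Wh


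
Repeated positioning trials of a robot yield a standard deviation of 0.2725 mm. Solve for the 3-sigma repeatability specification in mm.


repeatability = 3*sigma = 3*0.2725 = 0.8175

0.8175 mm


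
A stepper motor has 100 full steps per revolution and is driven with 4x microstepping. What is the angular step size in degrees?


step = 360/(100*4) = 360/400 = 0.9000

0.9000 degrees


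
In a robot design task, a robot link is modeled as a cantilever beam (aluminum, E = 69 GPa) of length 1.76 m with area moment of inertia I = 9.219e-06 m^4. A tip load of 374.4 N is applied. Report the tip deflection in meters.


delta = F*L^3/(3*E*I) = 374.4*1.76^3/(3*6.900e+10*9.219e-06)
      = 2041.1449344/1908333 = 0.0011

0.0011 m


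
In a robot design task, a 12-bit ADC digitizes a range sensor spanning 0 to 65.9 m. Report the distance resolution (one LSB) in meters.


res = range / 2^n = 65.9/2^12 = 65.9/4096 = 0.0161

0.0161 m


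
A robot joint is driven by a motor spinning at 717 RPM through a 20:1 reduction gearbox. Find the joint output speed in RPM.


omega_joint = omega_motor / N = 717 / 20 = 35.8500

35.8500 RPM


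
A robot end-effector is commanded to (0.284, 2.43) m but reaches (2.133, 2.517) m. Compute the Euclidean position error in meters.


dx = 2.133 - (0.284) = 1.8490, dy = 2.517 - (2.43) = 0.0870
err = sqrt(3.418801 + 0.007569) = 1.8510

1.8510 m


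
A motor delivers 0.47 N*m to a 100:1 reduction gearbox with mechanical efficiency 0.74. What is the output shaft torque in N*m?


tau_out = tau_in * N * eta = 0.47 * 100 * 0.74 = 34.7800

34.7800 N*m


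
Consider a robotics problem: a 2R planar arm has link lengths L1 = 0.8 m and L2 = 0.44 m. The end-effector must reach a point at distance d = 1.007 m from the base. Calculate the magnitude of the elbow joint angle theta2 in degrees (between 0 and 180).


cos(th2) = (d^2 - L1^2 - L2^2)/(2*L1*L2) = (1.007^2 - 0.8^2 - 0.44^2)/(2*0.8*0.44) = 0.25631960
th2 = acos(0.25631960) = 75.1482 deg

75.1482 degrees


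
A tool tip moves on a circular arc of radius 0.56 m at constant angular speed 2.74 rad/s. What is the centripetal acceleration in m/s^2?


a_c = omega^2 * r = 2.74^2 * 0.56 = 4.2043

4.2043 m/s^2


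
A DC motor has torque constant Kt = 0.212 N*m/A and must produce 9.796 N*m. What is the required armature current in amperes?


I = tau / Kt = 9.796/0.212 = 46.2075

46.2075 A


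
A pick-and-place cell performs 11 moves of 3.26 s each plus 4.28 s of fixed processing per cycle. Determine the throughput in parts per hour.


T_cycle = 11*3.26 + 4.28 = 40.1400 s
rate = 3600/T = 89.6861

89.6861 parts/hour


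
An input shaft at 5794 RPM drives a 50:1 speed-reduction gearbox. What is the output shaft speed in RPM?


omega_out = omega_in / N = 5794 / 50 = 115.8800

115.8800 RPM


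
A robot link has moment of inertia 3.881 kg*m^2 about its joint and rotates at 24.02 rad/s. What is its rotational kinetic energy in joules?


KE = (1/2)*I*omega^2 = 0.5*3.881*24.02^2 = 1119.5917

1119.5917 J


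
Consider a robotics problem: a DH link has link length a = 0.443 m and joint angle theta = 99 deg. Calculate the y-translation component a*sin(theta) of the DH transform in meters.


a*sin(theta) = 0.443*sin(99 deg) = 0.4375

0.4375 m


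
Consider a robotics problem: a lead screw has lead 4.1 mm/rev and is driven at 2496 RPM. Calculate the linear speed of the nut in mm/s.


v = lead * (RPM/60) = 4.1*2496/60 = 170.5600

170.5600 mm/s


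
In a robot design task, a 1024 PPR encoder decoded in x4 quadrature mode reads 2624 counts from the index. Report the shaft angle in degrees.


angle = counts * 360 / (PPR*4) = 2624 * 360 / 4096 = 230.6250

230.6250 degrees


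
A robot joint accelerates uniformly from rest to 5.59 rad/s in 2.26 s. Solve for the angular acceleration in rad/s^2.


alpha = delta_omega / t = 5.59 / 2.26 = 2.4735

2.4735 rad/s^2


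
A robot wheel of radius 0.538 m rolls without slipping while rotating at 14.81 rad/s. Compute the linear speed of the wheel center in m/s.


v = omega * r = 14.81 * 0.538 = 7.9678

7.9678 m/s
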